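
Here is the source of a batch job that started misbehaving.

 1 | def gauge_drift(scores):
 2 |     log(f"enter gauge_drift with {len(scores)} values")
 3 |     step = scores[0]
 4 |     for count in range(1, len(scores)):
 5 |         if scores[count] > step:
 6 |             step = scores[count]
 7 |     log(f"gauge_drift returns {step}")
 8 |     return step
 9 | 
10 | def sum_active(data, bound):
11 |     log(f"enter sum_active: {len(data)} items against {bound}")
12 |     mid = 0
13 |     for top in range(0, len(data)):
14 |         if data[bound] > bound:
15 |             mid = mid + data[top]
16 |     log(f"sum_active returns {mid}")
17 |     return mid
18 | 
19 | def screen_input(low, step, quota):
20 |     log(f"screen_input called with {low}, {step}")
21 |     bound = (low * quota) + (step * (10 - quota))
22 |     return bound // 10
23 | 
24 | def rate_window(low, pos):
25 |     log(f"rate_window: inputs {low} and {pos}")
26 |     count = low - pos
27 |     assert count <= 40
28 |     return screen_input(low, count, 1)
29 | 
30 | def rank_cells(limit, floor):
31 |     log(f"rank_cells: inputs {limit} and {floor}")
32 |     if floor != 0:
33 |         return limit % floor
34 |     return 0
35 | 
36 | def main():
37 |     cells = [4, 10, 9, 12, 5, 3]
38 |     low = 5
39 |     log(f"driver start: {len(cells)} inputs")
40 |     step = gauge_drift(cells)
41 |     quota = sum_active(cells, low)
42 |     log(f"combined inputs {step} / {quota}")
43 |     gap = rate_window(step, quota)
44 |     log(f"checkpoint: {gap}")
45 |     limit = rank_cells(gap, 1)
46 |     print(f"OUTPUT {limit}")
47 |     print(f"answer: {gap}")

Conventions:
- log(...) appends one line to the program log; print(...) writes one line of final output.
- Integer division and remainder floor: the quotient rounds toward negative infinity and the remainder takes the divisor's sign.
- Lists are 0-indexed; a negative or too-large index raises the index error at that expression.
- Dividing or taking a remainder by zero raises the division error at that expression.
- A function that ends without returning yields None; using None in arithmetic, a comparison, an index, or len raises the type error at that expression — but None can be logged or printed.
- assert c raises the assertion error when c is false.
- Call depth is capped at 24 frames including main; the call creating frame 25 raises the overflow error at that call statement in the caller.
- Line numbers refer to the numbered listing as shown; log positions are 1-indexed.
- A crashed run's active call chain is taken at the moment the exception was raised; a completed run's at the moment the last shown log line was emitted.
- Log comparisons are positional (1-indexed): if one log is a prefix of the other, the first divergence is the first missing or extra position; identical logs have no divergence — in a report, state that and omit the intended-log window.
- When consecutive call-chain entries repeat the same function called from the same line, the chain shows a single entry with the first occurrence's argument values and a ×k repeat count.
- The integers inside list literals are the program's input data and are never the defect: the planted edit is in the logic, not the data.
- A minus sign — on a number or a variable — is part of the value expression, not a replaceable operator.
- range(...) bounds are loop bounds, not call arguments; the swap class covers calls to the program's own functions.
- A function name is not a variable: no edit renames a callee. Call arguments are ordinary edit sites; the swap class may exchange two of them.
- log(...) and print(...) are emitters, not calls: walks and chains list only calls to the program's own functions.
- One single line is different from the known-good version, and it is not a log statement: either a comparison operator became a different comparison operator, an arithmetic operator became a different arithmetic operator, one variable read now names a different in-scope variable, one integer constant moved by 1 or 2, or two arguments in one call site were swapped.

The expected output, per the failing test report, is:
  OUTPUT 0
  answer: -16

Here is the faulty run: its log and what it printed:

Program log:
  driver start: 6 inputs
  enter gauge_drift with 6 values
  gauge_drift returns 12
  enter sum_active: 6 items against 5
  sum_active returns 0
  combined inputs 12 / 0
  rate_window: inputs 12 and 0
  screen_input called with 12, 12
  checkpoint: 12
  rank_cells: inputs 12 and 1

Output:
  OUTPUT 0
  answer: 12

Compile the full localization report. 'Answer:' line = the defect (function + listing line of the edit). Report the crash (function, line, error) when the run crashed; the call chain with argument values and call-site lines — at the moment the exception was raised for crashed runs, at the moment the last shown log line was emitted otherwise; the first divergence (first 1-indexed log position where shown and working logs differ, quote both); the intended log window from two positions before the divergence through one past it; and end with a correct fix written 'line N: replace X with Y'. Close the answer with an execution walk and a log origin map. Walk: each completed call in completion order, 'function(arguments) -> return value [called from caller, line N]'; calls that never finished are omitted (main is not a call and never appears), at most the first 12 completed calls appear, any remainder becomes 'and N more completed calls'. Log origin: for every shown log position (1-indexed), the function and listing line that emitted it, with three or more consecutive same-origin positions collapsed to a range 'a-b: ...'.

Answer: the defect is in sum_active at line 14.
Key observation: Log line 5 is where behavior first shows: 'sum_active returns 0' appears instead of 'sum_active returns 31'.
Call chain: main -> rank_cells(12, 1) (called at line 45).
First divergence: position 5 — shown 'sum_active returns 0', intended 'sum_active returns 31'.
Intended log window:
  3: gauge_drift returns 12
  4: enter sum_active: 6 items against 5
  5: sum_active returns 31
  6: combined inputs 12 / 31
Execution walk:
  gauge_drift([4, 10, 9, 12, 5, 3]) -> 12  [called from main, line 40]
  sum_active([4, 10, 9, 12, 5, 3], 5) -> 0  [called from main, line 41]
  screen_input(12, 12, 1) -> 12  [called from rate_window, line 28]
  rate_window(12, 0) -> 12  [called from main, line 43]
  rank_cells(12, 1) -> 0  [called from main, line 45]
Log origin:
  1: from main, line 39
  2: from gauge_drift, line 2
  3: from gauge_drift, line 7
  4: from sum_active, line 11
  5: from sum_active, line 16
  6: from main, line 42
  7: from rate_window, line 25
  8: from screen_input, line 20
  9: from main, line 44
  10: from rank_cells, line 31
A correct fix: line 14: replace `data[bound]` with `data[top]`.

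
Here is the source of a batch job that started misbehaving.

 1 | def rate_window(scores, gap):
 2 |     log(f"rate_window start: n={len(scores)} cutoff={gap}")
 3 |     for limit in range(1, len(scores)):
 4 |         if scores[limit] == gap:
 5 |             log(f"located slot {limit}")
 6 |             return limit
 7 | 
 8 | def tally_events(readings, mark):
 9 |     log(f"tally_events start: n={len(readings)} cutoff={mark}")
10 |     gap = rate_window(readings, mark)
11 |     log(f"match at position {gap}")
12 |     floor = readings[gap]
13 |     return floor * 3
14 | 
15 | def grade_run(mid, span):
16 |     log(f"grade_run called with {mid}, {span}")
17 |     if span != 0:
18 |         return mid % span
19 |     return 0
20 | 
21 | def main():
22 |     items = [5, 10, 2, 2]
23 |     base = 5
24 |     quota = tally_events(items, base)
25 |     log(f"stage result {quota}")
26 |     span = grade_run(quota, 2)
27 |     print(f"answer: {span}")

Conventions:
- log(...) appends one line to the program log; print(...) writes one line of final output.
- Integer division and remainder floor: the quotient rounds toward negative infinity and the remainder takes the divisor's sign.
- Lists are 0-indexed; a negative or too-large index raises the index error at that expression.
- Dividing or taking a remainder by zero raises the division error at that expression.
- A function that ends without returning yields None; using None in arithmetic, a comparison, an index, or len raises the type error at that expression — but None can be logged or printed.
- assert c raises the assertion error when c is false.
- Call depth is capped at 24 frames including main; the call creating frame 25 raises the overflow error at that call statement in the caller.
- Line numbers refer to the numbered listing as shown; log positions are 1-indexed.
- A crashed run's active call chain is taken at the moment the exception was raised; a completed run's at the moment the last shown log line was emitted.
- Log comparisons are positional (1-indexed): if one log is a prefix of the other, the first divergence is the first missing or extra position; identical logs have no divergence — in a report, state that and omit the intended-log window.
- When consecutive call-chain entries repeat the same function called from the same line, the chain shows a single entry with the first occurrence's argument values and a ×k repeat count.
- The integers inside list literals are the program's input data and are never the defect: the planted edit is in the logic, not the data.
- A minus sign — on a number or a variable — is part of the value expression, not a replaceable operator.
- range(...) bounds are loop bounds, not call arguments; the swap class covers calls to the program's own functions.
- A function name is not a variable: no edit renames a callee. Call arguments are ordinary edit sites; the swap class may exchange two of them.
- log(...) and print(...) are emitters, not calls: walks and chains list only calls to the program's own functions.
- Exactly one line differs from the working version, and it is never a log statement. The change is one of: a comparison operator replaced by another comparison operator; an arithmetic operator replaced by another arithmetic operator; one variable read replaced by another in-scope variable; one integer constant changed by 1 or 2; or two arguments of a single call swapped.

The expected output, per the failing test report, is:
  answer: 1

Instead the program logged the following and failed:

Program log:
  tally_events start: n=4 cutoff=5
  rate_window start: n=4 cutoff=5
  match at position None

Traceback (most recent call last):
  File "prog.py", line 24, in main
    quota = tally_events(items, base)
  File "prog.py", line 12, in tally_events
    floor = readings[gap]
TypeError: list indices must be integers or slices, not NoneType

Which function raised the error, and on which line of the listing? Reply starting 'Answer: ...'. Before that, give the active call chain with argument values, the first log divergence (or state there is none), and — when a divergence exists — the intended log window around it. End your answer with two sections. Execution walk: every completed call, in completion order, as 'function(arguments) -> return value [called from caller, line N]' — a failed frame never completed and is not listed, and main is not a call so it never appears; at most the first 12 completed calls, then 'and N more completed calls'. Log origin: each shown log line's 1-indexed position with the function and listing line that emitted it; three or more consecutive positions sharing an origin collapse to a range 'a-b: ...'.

Answer: the error was raised in tally_events, line 12.
Key fact: The log first diverges at position 3: the faulty run prints 'match at position None' where the working version prints 'located slot 0'.
Call chain: main -> tally_events([5, 10, 2, 2], 5) (called at line 24).
First divergence: position 3 — shown 'match at position None', intended 'located slot 0'.
Intended log window:
  1: tally_events start: n=4 cutoff=5
  2: rate_window start: n=4 cutoff=5
  3: located slot 0
  4: match at position 0
Execution walk:
  rate_window([5, 10, 2, 2], 5) -> None  [called from tally_events, line 10]
Log origins:
  1: emitted by tally_events (line 9)
  2: emitted by rate_window (line 2)
  3: emitted by tally_events (line 11)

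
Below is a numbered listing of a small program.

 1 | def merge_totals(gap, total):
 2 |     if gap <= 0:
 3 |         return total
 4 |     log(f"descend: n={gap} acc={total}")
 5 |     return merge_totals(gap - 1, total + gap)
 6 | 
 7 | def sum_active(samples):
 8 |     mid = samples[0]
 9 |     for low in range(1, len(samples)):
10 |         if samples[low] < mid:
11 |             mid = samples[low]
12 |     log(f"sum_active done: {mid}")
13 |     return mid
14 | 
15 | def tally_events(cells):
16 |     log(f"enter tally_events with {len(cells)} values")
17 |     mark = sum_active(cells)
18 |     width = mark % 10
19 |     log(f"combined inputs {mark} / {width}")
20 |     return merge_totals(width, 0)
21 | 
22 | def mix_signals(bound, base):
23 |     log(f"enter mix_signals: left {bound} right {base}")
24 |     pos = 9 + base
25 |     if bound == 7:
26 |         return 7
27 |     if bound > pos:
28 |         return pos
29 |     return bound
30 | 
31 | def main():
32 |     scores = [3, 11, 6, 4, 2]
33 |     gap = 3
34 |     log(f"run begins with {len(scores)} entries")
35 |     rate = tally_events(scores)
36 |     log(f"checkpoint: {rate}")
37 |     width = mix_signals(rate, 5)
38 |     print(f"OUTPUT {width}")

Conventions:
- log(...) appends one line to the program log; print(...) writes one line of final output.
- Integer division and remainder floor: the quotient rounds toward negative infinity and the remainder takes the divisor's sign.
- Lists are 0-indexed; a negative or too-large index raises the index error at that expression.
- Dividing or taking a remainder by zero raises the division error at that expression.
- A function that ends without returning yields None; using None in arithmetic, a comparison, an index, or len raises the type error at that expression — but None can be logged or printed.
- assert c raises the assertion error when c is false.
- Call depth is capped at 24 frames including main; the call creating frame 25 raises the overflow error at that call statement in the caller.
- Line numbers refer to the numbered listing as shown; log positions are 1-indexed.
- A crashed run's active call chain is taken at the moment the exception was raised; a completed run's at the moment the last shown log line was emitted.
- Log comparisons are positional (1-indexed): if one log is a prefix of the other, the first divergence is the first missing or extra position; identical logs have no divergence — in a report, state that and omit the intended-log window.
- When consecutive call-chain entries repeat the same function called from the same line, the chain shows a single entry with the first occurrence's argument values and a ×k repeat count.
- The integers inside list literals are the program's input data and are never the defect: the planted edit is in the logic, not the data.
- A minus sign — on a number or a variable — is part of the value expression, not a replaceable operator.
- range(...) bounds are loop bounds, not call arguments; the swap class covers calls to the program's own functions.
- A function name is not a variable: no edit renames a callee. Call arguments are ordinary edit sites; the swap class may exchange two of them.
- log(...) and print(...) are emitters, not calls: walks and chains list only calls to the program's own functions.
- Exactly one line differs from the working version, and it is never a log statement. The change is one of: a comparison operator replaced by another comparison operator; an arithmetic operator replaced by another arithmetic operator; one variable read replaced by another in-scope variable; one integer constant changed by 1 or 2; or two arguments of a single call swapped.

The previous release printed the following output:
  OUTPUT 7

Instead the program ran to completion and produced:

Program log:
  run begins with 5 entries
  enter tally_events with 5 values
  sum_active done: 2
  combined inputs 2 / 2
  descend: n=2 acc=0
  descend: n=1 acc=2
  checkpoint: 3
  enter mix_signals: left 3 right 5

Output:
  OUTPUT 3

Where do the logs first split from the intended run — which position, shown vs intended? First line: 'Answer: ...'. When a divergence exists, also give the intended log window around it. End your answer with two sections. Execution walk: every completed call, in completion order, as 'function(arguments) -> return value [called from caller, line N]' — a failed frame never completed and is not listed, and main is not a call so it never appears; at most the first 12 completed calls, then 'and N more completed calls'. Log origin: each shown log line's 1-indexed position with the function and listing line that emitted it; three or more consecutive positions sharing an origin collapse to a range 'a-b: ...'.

Answer: none (the log streams are identical).
Execution walk:
  sum_active([3, 11, 6, 4, 2]) -> 2  [called from tally_events, line 17]
  merge_totals(0, 3) -> 3  [called from merge_totals, line 5]
  merge_totals(1, 2) -> 3  [called from merge_totals, line 5]
  merge_totals(2, 0) -> 3  [called from tally_events, line 20]
  tally_events([3, 11, 6, 4, 2]) -> 3  [called from main, line 35]
  mix_signals(3, 5) -> 3  [called from main, line 37]
Log origins:
  1: logged in main at line 34
  2: logged in tally_events at line 16
  3: logged in sum_active at line 12
  4: logged in tally_events at line 19
  5: logged in merge_totals at line 4
  6: logged in merge_totals at line 4
  7: logged in main at line 36
  8: logged in mix_signals at line 23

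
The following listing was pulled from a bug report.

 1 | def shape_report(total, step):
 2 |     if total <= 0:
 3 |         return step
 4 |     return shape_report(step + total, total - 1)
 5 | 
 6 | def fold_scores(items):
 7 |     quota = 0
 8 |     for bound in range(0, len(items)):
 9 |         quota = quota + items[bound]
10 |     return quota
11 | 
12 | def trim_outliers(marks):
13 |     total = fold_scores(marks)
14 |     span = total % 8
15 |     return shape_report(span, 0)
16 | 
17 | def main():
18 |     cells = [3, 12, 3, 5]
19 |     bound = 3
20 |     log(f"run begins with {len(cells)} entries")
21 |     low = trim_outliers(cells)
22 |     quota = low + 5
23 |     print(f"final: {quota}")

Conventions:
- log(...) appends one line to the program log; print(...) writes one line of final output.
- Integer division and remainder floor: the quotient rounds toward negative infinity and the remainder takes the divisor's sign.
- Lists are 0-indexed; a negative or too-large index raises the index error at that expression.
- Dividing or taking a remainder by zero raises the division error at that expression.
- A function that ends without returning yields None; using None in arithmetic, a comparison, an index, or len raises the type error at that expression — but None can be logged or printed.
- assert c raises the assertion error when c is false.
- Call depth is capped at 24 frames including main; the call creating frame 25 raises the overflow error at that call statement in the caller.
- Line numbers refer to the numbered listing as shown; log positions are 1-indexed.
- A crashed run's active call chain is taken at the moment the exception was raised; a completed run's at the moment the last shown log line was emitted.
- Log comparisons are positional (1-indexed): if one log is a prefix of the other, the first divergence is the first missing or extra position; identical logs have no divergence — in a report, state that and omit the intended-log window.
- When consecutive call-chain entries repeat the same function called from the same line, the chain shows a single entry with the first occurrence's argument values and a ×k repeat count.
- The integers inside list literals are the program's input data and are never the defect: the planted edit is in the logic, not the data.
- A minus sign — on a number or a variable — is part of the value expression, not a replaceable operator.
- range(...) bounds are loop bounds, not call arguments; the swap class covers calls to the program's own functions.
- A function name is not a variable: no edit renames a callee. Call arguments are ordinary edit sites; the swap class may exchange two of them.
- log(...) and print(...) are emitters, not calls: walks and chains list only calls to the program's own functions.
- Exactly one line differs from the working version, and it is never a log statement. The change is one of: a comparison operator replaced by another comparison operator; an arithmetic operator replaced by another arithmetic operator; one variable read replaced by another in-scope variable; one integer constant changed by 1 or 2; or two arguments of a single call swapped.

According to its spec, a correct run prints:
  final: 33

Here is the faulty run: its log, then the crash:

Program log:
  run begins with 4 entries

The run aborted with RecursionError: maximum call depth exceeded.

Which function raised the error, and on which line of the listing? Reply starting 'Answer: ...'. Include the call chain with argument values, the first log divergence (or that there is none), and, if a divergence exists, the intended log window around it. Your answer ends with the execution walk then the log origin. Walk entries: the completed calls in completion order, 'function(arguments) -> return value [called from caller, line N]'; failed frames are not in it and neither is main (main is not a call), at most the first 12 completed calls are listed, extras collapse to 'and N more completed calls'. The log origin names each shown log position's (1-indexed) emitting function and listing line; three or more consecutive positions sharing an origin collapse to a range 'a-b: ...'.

Answer: the error was raised in shape_report, line 4.
Key observation: Every log line matches the working run — the failure is the only observable divergence.
Call chain: main -> trim_outliers([3, 12, 3, 5]) (called at line 21) -> shape_report(7, 0) (called at line 15) -> shape_report(7, 6) (called at line 4) ×21.
First divergence: none; the two logs match at every position.
Execution walk:
  fold_scores([3, 12, 3, 5]) -> 23  [called from trim_outliers, line 13]
Log origins:
  1 — main, line 20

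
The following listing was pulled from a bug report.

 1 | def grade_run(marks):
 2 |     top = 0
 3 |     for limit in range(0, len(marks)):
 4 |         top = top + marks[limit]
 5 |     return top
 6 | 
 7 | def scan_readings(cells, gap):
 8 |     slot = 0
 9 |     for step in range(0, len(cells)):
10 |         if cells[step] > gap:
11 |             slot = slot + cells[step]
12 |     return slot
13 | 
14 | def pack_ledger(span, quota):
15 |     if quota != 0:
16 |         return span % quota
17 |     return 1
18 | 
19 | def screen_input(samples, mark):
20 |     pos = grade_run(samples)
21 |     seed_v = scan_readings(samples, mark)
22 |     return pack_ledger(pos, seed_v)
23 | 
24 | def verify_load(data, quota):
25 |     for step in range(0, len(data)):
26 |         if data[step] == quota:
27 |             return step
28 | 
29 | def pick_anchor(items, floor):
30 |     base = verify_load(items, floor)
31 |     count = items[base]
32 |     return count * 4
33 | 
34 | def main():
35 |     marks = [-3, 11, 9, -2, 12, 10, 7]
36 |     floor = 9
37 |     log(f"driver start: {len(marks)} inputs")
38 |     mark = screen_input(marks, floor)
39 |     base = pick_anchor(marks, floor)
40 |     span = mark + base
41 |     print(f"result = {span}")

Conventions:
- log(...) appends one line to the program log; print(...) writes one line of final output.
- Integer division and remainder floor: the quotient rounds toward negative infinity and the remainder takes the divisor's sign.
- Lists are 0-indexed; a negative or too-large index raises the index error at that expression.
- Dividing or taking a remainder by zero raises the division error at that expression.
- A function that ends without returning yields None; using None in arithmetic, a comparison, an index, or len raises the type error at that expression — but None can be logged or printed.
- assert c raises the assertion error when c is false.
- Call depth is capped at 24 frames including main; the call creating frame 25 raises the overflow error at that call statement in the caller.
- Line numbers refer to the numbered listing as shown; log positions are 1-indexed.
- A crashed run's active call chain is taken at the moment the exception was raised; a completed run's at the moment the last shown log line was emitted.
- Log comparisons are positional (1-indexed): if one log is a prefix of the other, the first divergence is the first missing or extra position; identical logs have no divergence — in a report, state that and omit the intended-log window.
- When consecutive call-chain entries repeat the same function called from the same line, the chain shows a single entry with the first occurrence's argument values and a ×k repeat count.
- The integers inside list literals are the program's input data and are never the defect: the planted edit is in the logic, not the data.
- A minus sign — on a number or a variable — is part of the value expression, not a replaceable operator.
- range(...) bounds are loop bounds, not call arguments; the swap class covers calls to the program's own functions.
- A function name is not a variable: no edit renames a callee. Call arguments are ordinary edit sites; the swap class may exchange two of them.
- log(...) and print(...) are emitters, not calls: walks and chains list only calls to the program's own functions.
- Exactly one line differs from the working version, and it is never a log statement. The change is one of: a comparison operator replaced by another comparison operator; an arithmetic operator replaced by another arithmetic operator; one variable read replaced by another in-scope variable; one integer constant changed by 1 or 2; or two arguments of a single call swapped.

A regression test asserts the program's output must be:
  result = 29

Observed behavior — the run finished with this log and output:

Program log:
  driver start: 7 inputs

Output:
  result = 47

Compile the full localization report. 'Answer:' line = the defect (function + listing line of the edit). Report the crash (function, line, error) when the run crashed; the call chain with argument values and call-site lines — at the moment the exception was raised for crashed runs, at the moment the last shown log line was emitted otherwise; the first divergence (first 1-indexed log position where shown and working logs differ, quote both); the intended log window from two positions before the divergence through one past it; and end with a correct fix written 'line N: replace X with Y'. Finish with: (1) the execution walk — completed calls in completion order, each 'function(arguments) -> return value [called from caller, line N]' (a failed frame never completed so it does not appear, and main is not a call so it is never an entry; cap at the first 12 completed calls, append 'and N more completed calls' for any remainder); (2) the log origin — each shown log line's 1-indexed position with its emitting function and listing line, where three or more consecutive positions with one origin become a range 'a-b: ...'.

Answer: the defect is in pick_anchor at line 32.
Key fact: The two runs log identically and part ways only at the printed values.
Call chain: main.
First divergence: none; the two logs match at every position.
Execution walk:
  grade_run([-3, 11, 9, -2, 12, 10, 7]) -> 44  [called from screen_input, line 20]
  scan_readings([-3, 11, 9, -2, 12, 10, 7], 9) -> 33  [called from screen_input, line 21]
  pack_ledger(44, 33) -> 11  [called from screen_input, line 22]
  screen_input([-3, 11, 9, -2, 12, 10, 7], 9) -> 11  [called from main, line 38]
  verify_load([-3, 11, 9, -2, 12, 10, 7], 9) -> 2  [called from pick_anchor, line 30]
  pick_anchor([-3, 11, 9, -2, 12, 10, 7], 9) -> 36  [called from main, line 39]
Log origin:
  1: logged in main at line 37
A correct fix: line 32: replace `4` with `2`.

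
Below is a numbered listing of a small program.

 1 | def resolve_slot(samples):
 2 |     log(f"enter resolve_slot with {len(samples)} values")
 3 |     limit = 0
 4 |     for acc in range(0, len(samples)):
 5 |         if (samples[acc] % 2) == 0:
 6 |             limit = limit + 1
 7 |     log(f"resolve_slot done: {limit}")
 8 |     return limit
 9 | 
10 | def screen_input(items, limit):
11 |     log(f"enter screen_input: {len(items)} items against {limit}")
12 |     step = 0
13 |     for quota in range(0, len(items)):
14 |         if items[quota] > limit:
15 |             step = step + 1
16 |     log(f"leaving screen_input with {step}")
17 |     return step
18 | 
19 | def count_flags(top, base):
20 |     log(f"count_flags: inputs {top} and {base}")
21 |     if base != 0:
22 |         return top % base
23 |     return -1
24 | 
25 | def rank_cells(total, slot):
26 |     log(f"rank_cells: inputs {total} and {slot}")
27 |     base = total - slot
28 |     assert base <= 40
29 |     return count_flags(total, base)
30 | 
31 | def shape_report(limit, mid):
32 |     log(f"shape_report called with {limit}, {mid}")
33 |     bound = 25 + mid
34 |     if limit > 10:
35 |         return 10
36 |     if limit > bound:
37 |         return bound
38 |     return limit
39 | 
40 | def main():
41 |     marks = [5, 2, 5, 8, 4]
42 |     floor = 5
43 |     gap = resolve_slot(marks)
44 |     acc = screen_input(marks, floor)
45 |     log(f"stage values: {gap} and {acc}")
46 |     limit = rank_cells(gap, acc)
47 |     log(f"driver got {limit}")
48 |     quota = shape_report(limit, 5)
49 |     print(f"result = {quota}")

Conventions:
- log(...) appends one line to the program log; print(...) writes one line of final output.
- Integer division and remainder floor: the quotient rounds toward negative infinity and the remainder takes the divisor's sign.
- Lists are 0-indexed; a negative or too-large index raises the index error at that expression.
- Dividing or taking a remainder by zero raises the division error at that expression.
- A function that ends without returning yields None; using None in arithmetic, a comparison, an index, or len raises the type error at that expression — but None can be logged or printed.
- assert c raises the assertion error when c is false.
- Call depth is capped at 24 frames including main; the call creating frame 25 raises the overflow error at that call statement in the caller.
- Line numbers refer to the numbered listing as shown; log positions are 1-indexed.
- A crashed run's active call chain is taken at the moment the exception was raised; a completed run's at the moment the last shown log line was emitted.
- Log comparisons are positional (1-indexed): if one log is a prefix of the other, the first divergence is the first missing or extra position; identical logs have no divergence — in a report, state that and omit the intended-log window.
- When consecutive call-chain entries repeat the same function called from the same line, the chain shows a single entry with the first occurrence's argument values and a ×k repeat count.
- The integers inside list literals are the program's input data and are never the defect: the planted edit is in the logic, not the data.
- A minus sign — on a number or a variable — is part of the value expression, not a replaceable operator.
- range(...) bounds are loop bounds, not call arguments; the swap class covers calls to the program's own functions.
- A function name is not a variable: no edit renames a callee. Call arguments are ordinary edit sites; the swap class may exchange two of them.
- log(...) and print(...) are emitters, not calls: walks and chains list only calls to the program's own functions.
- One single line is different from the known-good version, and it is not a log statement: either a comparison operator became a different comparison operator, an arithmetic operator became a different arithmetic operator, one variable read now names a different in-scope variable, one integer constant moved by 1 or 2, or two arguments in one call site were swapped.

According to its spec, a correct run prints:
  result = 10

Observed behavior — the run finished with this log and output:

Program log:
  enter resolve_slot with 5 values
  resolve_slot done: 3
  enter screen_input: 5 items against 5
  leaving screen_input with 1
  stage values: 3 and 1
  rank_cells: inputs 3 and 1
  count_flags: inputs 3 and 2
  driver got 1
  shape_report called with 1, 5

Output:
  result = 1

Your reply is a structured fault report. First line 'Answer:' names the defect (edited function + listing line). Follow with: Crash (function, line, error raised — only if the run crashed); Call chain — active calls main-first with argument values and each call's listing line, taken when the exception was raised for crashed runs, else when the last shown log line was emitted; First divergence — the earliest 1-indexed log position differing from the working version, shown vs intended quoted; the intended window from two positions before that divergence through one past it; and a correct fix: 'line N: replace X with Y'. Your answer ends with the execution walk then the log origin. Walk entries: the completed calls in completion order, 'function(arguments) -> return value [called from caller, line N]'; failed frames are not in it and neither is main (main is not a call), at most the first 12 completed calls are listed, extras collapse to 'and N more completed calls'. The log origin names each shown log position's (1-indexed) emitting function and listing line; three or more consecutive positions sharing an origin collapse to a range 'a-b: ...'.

Answer: the defect is in shape_report at line 34.
Key fact: No log line changed; the fault shows up purely in the output.
Call chain: main -> shape_report(1, 5) (called at line 48).
First divergence: there is none — every log position agrees.
Execution walk:
  resolve_slot([5, 2, 5, 8, 4]) -> 3  [called from main, line 43]
  screen_input([5, 2, 5, 8, 4], 5) -> 1  [called from main, line 44]
  count_flags(3, 2) -> 1  [called from rank_cells, line 29]
  rank_cells(3, 1) -> 1  [called from main, line 46]
  shape_report(1, 5) -> 1  [called from main, line 48]
Log origins:
  1: emitted by resolve_slot (line 2)
  2: emitted by resolve_slot (line 7)
  3: emitted by screen_input (line 11)
  4: emitted by screen_input (line 16)
  5: emitted by main (line 45)
  6: emitted by rank_cells (line 26)
  7: emitted by count_flags (line 20)
  8: emitted by main (line 47)
  9: emitted by shape_report (line 32)
A correct fix: line 34: replace `>` with `<`.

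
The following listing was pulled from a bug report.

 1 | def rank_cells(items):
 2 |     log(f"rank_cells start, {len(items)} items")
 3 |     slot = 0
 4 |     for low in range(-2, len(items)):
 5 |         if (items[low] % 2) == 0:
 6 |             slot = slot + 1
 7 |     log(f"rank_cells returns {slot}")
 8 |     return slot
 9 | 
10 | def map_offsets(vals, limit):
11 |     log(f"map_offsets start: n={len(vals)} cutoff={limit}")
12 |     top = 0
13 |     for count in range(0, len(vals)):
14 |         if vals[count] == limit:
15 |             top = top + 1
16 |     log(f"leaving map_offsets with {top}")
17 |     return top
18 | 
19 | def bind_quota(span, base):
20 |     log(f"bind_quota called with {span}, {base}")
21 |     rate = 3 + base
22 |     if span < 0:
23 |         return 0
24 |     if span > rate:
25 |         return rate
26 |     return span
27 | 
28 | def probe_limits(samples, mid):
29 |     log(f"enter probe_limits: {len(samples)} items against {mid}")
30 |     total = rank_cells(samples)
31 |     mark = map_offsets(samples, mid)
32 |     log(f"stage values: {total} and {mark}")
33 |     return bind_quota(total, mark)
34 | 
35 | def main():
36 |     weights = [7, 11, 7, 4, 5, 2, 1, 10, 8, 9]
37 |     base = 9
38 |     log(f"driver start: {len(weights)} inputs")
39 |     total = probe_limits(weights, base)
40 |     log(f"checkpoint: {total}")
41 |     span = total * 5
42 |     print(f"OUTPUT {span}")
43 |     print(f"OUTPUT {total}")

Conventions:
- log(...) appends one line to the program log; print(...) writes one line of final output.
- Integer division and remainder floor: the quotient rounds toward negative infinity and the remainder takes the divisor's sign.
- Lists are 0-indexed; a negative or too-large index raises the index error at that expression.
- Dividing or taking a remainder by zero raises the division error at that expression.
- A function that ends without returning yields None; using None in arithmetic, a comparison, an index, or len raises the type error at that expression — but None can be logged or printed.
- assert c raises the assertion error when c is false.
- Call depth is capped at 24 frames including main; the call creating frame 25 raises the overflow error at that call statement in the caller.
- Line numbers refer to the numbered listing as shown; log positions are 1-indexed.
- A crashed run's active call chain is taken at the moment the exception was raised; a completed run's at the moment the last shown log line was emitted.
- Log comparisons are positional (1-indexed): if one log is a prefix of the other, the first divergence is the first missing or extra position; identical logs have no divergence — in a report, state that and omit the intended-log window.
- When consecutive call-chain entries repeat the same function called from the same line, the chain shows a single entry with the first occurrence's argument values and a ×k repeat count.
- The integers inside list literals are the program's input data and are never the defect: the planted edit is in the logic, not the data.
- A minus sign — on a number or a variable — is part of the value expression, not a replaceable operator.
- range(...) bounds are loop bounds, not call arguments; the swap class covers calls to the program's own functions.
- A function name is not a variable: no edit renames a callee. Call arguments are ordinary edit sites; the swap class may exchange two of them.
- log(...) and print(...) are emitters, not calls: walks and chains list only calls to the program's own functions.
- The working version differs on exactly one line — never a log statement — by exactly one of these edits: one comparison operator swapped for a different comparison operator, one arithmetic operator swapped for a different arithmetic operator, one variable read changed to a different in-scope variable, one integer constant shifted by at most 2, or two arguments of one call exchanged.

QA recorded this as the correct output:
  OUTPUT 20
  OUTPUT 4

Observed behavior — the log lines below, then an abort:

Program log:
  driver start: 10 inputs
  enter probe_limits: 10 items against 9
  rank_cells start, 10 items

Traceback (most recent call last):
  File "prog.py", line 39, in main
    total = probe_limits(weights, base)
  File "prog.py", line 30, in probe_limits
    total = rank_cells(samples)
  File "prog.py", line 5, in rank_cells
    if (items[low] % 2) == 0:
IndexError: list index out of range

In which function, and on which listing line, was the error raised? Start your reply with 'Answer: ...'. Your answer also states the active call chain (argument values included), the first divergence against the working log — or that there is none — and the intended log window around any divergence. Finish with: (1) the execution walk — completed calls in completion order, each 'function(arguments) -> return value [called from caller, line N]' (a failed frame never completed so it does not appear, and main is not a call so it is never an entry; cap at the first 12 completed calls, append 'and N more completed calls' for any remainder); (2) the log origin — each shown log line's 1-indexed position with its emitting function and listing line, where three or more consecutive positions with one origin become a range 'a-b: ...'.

Answer: the error was raised in rank_cells, line 5.
Key observation: After 3 matching log lines the faulty run goes silent, while the working version continues with 'rank_cells returns 4'.
Call chain: main -> probe_limits([7, 11, 7, 4, 5, 2, 1, 10, 8, 9], 9) (called at line 39) -> rank_cells([7, 11, 7, 4, 5, 2, 1, 10, 8, 9]) (called at line 30).
First divergence: position 4 — after 3 matching lines the faulty run goes silent; intended next line 'rank_cells returns 4'.
Intended log window:
  2: enter probe_limits: 10 items against 9
  3: rank_cells start, 10 items
  4: rank_cells returns 4
  5: map_offsets start: n=10 cutoff=9
Execution walk:
  (no call completed)
Log line origins:
  1 — main, line 38
  2 — probe_limits, line 29
  3 — rank_cells, line 2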